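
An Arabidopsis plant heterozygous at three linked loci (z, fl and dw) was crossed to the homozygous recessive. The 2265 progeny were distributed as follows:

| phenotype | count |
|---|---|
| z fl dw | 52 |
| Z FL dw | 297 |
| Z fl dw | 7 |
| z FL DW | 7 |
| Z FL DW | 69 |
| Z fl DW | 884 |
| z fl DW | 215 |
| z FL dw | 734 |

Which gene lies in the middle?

The two most frequent reciprocal classes, Z fl DW and z FL dw, are the parental types, so the F1 was Z fl DW / z FL dw.
The two rarest classes, Z fl dw and z FL DW, are the double crossovers. Comparing them with the parentals, only the dw allele has switched, so dw is the middle locus and the order is z – dw – fl.

dw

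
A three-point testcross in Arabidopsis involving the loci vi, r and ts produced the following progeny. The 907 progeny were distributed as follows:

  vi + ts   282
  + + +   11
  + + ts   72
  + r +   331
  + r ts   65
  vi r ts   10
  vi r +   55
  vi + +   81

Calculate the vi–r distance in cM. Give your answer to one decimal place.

The two most frequent reciprocal classes, vi + ts and + r +, are the parental types, so the F1 was vi + ts / + r +.
The two rarest classes, vi r ts and + + +, are the double crossovers. Comparing them with the parentals, only the r allele has switched, so r is the middle locus and the order is vi – r – ts.
Crossovers in the vi–r interval produce the single-crossover classes + + ts and vi r + (72 + 55 = 127) plus the double crossovers (21).
RF(vi–r) = (127 + 21) / 907 = 148/907 = 0.1632 → 16.3 cM.

16.3 cM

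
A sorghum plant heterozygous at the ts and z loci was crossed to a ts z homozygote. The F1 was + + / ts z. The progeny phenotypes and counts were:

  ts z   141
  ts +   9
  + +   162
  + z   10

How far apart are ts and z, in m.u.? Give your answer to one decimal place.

5.9 m.u.

The recombinant classes are + z and ts +: 10 + 9 = 19.
Recombination frequency = 19/322 = 0.0590 ≈ 5.9%, i.e. 5.9 m.u.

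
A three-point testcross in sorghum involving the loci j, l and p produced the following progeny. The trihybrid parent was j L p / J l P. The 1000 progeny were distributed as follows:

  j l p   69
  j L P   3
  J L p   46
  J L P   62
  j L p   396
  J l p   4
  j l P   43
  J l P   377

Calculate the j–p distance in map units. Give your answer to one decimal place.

9.6 map units

The two rarest classes, j L P and J l p, are the double crossovers. Comparing them with the parentals, only the p allele has switched, so p is the middle locus and the order is j – p – l.
Crossovers in the j–p interval produce the single-crossover classes J L p and j l P (46 + 43 = 89) plus the double crossovers (7).
RF(j–p) = (89 + 7) / 1000 = 96/1000 = 0.0960 → 9.6 map units.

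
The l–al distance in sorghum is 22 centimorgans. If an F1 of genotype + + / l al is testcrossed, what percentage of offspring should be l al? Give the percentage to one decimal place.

A map distance of 22 centimorgans corresponds to a recombination frequency of 0.220.
The F1 is + + / l al, so l al is a parental gamete class with expected frequency (1 − r)/2 = 0.780/2 = 0.3900.
That is 0.3900 = 39.0% of the progeny.

39.0%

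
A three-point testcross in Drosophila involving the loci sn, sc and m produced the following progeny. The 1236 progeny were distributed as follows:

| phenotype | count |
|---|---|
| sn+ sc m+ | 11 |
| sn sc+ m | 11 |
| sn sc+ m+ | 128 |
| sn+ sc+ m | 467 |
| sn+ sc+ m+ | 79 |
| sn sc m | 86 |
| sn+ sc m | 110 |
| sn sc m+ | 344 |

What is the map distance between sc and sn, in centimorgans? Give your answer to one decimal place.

The two most frequent reciprocal classes, sn+ sc+ m and sn sc m+, are the parental types, so the F1 was sn+ sc+ m / sn sc m+.
The two rarest classes, sn sc+ m and sn+ sc m+, are the double crossovers. Comparing them with the parentals, only the sn allele has switched, so sn is the middle locus and the order is m – sn – sc.
Crossovers in the sn–sc interval produce the single-crossover classes sn+ sc m and sn sc+ m+ (110 + 128 = 238) plus the double crossovers (22).
RF(sn–sc) = (238 + 22) / 1236 = 260/1236 = 0.2104 → 21.0 centimorgans.

21.0 centimorgans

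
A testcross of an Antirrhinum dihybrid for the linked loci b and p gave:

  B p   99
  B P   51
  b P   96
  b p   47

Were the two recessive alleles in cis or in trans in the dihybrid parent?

The two most frequent classes are B p (99) and b P (96); these are the parental (non-recombinant) types.
So the F1 carried B p on one chromosome and b P on the other — the recessive alleles are on opposite chromosomes (trans / repulsion).

trans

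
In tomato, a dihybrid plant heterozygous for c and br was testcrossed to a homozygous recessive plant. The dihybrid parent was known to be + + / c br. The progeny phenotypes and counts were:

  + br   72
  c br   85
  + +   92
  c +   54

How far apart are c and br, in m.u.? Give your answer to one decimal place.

41.6 m.u.

The recombinant classes are + br and c +: 72 + 54 = 126.
Recombination frequency = 126/303 = 0.4158 ≈ 41.6%, i.e. 41.6 m.u.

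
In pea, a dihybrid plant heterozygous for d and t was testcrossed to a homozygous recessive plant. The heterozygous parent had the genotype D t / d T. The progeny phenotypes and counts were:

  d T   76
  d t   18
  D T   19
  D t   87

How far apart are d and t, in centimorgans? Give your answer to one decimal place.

The recombinant classes are D T and d t: 19 + 18 = 37.
Recombination frequency = 37/200 = 0.1850 ≈ 18.5%, i.e. 18.5 centimorgans.

18.5 centimorgans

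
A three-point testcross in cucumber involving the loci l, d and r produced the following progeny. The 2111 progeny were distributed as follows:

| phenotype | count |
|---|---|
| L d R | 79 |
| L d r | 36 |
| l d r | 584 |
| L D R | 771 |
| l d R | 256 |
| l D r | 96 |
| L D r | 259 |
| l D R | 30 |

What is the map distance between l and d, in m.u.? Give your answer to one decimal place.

The two most frequent reciprocal classes, L D R and l d r, are the parental types, so the F1 was L D R / l d r.
The two rarest classes, l D R and L d r, are the double crossovers. Comparing them with the parentals, only the l allele has switched, so l is the middle locus and the order is r – l – d.
Crossovers in the l–d interval produce the single-crossover classes L d R and l D r (79 + 96 = 175) plus the double crossovers (66).
RF(l–d) = (175 + 66) / 2111 = 241/2111 = 0.1142 → 11.4 m.u.

11.4 m.u.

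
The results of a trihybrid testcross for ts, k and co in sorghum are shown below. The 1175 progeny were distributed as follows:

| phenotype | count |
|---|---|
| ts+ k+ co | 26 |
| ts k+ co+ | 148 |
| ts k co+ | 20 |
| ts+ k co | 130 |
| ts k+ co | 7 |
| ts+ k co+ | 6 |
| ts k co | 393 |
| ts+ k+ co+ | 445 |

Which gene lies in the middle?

The two most frequent reciprocal classes, ts+ k+ co+ and ts k co, are the parental types, so the F1 was ts+ k+ co+ / ts k co.
The two rarest classes, ts+ k co+ and ts k+ co, are the double crossovers. Comparing them with the parentals, only the k allele has switched, so k is the middle locus and the order is ts – k – co.

k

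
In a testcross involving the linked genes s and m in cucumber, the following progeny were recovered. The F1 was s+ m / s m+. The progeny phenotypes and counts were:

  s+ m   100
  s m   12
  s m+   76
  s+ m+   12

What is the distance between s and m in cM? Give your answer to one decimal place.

The recombinant classes are s+ m+ and s m: 12 + 12 = 24.
Recombination frequency = 24/200 = 0.1200 ≈ 12.0%, i.e. 12.0 cM.

12.0 cM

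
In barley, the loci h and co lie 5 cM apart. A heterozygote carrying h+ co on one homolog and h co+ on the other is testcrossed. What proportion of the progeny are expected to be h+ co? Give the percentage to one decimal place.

A map distance of 5 cM corresponds to a recombination frequency of 0.050.
The F1 is h+ co / h co+, so h+ co is a parental gamete class with expected frequency (1 − r)/2 = 0.950/2 = 0.4750.
That is 0.4750 = 47.5% of the progeny.

47.5%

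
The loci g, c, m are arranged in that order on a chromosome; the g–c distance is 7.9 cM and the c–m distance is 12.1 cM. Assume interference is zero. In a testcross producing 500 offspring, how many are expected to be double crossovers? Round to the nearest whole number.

5

Map distances give recombination frequencies of 0.079 and 0.121 for the two intervals.
With no interference, expected double-crossover frequency = 0.079 × 0.121 = 0.00956.
Expected number = 0.00956 × 500 = 4.78 ≈ 5.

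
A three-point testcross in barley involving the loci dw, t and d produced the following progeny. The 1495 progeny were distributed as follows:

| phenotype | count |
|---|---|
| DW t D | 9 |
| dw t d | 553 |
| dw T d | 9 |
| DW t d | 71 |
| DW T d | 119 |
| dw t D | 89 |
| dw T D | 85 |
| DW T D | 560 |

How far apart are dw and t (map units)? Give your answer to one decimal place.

The two most frequent reciprocal classes, DW T D and dw t d, are the parental types, so the F1 was DW T D / dw t d.
The two rarest classes, DW t D and dw T d, are the double crossovers. Comparing them with the parentals, only the t allele has switched, so t is the middle locus and the order is dw – t – d.
Crossovers in the dw–t interval produce the single-crossover classes dw T D and DW t d (85 + 71 = 156) plus the double crossovers (18).
RF(dw–t) = (156 + 18) / 1495 = 174/1495 = 0.1164 → 11.6 map units.

11.6 map units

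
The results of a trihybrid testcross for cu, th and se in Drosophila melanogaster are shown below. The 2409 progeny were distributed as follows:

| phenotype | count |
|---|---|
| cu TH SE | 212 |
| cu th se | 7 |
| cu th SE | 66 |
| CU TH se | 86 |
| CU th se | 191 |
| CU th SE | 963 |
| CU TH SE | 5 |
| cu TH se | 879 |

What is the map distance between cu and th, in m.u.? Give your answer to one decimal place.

The two most frequent reciprocal classes, cu TH se and CU th SE, are the parental types, so the F1 was cu TH se / CU th SE.
The two rarest classes, cu th se and CU TH SE, are the double crossovers. Comparing them with the parentals, only the th allele has switched, so th is the middle locus and the order is se – th – cu.
Crossovers in the th–cu interval produce the single-crossover classes CU TH se and cu th SE (86 + 66 = 152) plus the double crossovers (12).
RF(th–cu) = (152 + 12) / 2409 = 164/2409 = 0.0681 → 6.8 m.u.

6.8 m.u.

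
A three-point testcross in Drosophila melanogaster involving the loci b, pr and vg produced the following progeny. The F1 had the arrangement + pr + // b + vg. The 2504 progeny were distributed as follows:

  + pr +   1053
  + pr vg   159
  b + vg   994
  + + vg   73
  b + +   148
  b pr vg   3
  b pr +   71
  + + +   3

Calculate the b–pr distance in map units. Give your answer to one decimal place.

The two rarest classes, + + + and b pr vg, are the double crossovers. Comparing them with the parentals, only the pr allele has switched, so pr is the middle locus and the order is b – pr – vg.
Crossovers in the b–pr interval produce the single-crossover classes b pr + and + + vg (71 + 73 = 144) plus the double crossovers (6).
RF(b–pr) = (144 + 6) / 2504 = 150/2504 = 0.0599 → 6.0 map units.

6.0 map units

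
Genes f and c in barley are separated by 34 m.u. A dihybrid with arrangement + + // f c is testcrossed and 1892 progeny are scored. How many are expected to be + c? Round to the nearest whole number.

322

A map distance of 34 m.u. corresponds to a recombination frequency of 0.340.
The F1 is + + / f c, so + c is a recombinant gamete class with expected frequency r/2 = 0.340/2 = 0.1700.
Expected number = 0.1700 × 1892 = 321.64 ≈ 322.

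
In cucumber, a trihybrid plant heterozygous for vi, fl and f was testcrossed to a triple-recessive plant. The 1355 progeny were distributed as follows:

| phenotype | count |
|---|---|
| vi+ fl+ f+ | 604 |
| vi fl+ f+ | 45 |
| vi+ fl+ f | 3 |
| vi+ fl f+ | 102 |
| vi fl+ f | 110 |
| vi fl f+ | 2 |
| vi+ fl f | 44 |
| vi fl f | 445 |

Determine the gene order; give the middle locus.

The two most frequent reciprocal classes, vi fl f and vi+ fl+ f+, are the parental types, so the F1 was vi fl f / vi+ fl+ f+.
The two rarest classes, vi fl f+ and vi+ fl+ f, are the double crossovers. Comparing them with the parentals, only the f allele has switched, so f is the middle locus and the order is vi – f – fl.

f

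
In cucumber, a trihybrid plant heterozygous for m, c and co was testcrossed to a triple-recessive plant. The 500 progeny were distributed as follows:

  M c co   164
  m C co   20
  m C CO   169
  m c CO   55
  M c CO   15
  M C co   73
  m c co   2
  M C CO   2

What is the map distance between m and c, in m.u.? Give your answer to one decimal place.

26.4 m.u.

The two most frequent reciprocal classes, M c co and m C CO, are the parental types, so the F1 was M c co / m C CO.
The two rarest classes, m c co and M C CO, are the double crossovers. Comparing them with the parentals, only the m allele has switched, so m is the middle locus and the order is co – m – c.
Crossovers in the m–c interval produce the single-crossover classes M C co and m c CO (73 + 55 = 128) plus the double crossovers (4).
RF(m–c) = (128 + 4) / 500 = 132/500 = 0.2640 → 26.4 m.u.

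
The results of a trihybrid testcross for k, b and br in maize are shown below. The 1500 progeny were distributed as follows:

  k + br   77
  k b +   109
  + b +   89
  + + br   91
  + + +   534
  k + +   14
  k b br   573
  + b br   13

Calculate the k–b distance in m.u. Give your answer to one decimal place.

The two most frequent reciprocal classes, k b br and + + +, are the parental types, so the F1 was k b br / + + +.
The two rarest classes, + b br and k + +, are the double crossovers. Comparing them with the parentals, only the k allele has switched, so k is the middle locus and the order is br – k – b.
Crossovers in the k–b interval produce the single-crossover classes k + br and + b + (77 + 89 = 166) plus the double crossovers (27).
RF(k–b) = (166 + 27) / 1500 = 193/1500 = 0.1287 → 12.9 m.u.

12.9 m.u.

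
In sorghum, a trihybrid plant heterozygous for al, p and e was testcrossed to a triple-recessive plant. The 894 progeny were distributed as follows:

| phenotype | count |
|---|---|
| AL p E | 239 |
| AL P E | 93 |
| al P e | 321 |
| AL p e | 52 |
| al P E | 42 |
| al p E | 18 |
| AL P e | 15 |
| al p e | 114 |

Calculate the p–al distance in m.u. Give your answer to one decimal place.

The two most frequent reciprocal classes, AL p E and al P e, are the parental types, so the F1 was AL p E / al P e.
The two rarest classes, al p E and AL P e, are the double crossovers. Comparing them with the parentals, only the al allele has switched, so al is the middle locus and the order is p – al – e.
Crossovers in the p–al interval produce the single-crossover classes AL P E and al p e (93 + 114 = 207) plus the double crossovers (33).
RF(p–al) = (207 + 33) / 894 = 240/894 = 0.2685 → 26.8 m.u.

26.8 m.u.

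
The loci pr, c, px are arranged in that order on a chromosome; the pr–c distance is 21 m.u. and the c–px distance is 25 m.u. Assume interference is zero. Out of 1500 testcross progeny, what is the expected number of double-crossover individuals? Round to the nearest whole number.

79

Map distances give recombination frequencies of 0.210 and 0.250 for the two intervals.
With no interference, expected double-crossover frequency = 0.210 × 0.250 = 0.05250.
Expected number = 0.05250 × 1500 = 78.75 ≈ 79.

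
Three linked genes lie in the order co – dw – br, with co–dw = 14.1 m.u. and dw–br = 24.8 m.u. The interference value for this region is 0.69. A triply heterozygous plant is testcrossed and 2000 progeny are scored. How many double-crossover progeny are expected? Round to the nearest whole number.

22

Map distances give recombination frequencies of 0.141 and 0.248 for the two intervals.
With interference 0.69 (so coincidence = 0.31), expected double-crossover frequency = 0.141 × 0.248 × 0.31 = 0.01084.
Expected number = 0.01084 × 2000 = 21.68 ≈ 22.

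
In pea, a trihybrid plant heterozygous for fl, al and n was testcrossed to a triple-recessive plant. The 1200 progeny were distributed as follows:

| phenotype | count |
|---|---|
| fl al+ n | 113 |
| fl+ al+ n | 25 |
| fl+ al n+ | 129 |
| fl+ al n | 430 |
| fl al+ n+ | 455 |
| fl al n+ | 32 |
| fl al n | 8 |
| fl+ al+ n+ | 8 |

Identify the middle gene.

fl

The two most frequent reciprocal classes, fl al+ n+ and fl+ al n, are the parental types, so the F1 was fl al+ n+ / fl+ al n.
The two rarest classes, fl+ al+ n+ and fl al n, are the double crossovers. Comparing them with the parentals, only the fl allele has switched, so fl is the middle locus and the order is al – fl – n.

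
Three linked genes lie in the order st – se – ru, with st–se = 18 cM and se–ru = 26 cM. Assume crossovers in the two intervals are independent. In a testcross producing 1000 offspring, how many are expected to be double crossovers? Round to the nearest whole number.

Map distances give recombination frequencies of 0.180 and 0.260 for the two intervals.
With no interference, expected double-crossover frequency = 0.180 × 0.260 = 0.04680.
Expected number = 0.04680 × 1000 = 46.80 ≈ 47.

47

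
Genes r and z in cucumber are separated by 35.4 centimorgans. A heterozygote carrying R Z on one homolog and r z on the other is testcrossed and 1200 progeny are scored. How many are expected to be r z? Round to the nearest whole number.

388

A map distance of 35.4 centimorgans corresponds to a recombination frequency of 0.354.
The F1 is R Z / r z, so r z is a parental gamete class with expected frequency (1 − r)/2 = 0.646/2 = 0.3230.
Expected number = 0.3230 × 1200 = 387.60 ≈ 388.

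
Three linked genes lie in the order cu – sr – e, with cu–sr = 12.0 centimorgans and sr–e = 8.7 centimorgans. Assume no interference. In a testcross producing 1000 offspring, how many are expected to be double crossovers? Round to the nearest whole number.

Map distances give recombination frequencies of 0.120 and 0.087 for the two intervals.
With no interference, expected double-crossover frequency = 0.120 × 0.087 = 0.01044.
Expected number = 0.01044 × 1000 = 10.44 ≈ 10.

10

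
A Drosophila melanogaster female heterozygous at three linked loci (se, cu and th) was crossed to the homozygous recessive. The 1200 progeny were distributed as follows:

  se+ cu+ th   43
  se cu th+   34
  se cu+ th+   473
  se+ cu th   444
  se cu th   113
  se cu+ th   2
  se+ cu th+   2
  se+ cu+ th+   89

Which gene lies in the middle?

th

The two most frequent reciprocal classes, se cu+ th+ and se+ cu th, are the parental types, so the F1 was se cu+ th+ / se+ cu th.
The two rarest classes, se cu+ th and se+ cu th+, are the double crossovers. Comparing them with the parentals, only the th allele has switched, so th is the middle locus and the order is se – th – cu.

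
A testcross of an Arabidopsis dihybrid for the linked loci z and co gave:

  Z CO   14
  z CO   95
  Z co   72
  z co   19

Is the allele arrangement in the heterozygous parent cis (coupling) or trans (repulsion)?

The two most frequent classes are Z co (72) and z CO (95); these are the parental (non-recombinant) types.
So the F1 carried Z co on one chromosome and z CO on the other — the recessive alleles are on opposite chromosomes (trans / repulsion).

trans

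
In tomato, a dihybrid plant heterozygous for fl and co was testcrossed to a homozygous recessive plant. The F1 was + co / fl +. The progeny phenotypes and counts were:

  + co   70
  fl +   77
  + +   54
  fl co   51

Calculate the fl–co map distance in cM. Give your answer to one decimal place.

The recombinant classes are + + and fl co: 54 + 51 = 105.
Recombination frequency = 105/252 = 0.4167 ≈ 41.7%, i.e. 41.7 cM.

41.7 cM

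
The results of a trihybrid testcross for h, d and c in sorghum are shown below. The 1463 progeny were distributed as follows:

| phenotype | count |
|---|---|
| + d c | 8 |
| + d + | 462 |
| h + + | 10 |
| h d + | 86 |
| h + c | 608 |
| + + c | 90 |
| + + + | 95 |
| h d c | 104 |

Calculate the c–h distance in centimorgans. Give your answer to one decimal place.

13.3 centimorgans

The two most frequent reciprocal classes, h + c and + d +, are the parental types, so the F1 was h + c / + d +.
The two rarest classes, h + + and + d c, are the double crossovers. Comparing them with the parentals, only the c allele has switched, so c is the middle locus and the order is h – c – d.
Crossovers in the h–c interval produce the single-crossover classes + + c and h d + (90 + 86 = 176) plus the double crossovers (18).
RF(h–c) = (176 + 18) / 1463 = 194/1463 = 0.1326 → 13.3 centimorgans.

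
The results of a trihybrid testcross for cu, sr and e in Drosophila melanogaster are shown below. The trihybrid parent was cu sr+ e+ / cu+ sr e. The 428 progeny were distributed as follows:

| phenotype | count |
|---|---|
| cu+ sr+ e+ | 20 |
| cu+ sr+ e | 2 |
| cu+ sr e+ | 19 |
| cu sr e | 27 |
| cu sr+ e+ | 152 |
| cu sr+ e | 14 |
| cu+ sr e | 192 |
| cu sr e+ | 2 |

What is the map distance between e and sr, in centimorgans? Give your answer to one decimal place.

The two rarest classes, cu sr e+ and cu+ sr+ e, are the double crossovers. Comparing them with the parentals, only the sr allele has switched, so sr is the middle locus and the order is e – sr – cu.
Crossovers in the e–sr interval produce the single-crossover classes cu sr+ e and cu+ sr e+ (14 + 19 = 33) plus the double crossovers (4).
RF(e–sr) = (33 + 4) / 428 = 37/428 = 0.0864 → 8.6 centimorgans.

8.6 centimorgans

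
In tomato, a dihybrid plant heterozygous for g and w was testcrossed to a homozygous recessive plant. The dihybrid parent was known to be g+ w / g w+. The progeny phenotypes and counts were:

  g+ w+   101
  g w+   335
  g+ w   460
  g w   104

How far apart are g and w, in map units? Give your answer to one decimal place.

The recombinant classes are g+ w+ and g w: 101 + 104 = 205.
Recombination frequency = 205/1000 = 0.2050 ≈ 20.5%, i.e. 20.5 map units.

20.5 map units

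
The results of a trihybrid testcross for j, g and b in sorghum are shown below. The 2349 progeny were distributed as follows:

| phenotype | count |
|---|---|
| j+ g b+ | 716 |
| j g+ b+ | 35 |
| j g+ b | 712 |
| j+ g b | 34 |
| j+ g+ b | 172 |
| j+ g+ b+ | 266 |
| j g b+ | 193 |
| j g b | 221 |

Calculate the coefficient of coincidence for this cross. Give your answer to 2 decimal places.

The two most frequent reciprocal classes, j+ g b+ and j g+ b, are the parental types, so the F1 was j+ g b+ / j g+ b.
The two rarest classes, j+ g b and j g+ b+, are the double crossovers. Comparing them with the parentals, only the b allele has switched, so b is the middle locus and the order is j – b – g.
j–b: (365 + 69)/2349 = 0.1848; b–g: (487 + 69)/2349 = 0.2367.
Expected DCO frequency = 0.1848 × 0.2367 ≈ 0.04374; observed = 69/2349 ≈ 0.02937.
Coefficient of coincidence = 0.02937/0.04374 ≈ 0.67.

0.67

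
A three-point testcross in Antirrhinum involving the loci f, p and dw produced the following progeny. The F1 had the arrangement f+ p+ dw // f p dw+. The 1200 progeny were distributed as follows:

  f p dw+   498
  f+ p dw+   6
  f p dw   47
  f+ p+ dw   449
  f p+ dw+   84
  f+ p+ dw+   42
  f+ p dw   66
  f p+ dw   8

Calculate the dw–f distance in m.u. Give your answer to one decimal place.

The two rarest classes, f p+ dw and f+ p dw+, are the double crossovers. Comparing them with the parentals, only the f allele has switched, so f is the middle locus and the order is p – f – dw.
Crossovers in the f–dw interval produce the single-crossover classes f+ p+ dw+ and f p dw (42 + 47 = 89) plus the double crossovers (14).
RF(f–dw) = (89 + 14) / 1200 = 103/1200 = 0.0858 → 8.6 m.u.

8.6 m.u.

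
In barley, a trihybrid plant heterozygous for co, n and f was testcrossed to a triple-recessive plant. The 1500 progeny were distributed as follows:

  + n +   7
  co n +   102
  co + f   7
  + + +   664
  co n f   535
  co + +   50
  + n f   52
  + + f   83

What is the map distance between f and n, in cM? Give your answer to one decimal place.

13.3 cM

The two most frequent reciprocal classes, + + + and co n f, are the parental types, so the F1 was + + + / co n f.
The two rarest classes, + n + and co + f, are the double crossovers. Comparing them with the parentals, only the n allele has switched, so n is the middle locus and the order is co – n – f.
Crossovers in the n–f interval produce the single-crossover classes + + f and co n + (83 + 102 = 185) plus the double crossovers (14).
RF(n–f) = (185 + 14) / 1500 = 199/1500 = 0.1327 → 13.3 cM.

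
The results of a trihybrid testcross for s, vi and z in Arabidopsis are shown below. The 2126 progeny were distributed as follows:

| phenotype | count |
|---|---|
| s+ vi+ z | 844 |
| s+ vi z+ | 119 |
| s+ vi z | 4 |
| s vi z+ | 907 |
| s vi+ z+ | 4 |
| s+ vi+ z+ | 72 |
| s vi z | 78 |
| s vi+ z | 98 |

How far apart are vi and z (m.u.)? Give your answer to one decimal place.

The two most frequent reciprocal classes, s vi z+ and s+ vi+ z, are the parental types, so the F1 was s vi z+ / s+ vi+ z.
The two rarest classes, s vi+ z+ and s+ vi z, are the double crossovers. Comparing them with the parentals, only the vi allele has switched, so vi is the middle locus and the order is s – vi – z.
Crossovers in the vi–z interval produce the single-crossover classes s vi z and s+ vi+ z+ (78 + 72 = 150) plus the double crossovers (8).
RF(vi–z) = (150 + 8) / 2126 = 158/2126 = 0.0743 → 7.4 m.u.

7.4 m.u.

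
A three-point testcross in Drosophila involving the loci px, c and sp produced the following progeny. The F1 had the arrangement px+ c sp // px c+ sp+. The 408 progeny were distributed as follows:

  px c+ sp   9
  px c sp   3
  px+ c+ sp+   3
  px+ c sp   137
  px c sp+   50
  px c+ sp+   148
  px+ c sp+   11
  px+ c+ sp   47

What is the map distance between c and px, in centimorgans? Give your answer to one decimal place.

25.2 centimorgans

The two rarest classes, px c sp and px+ c+ sp+, are the double crossovers. Comparing them with the parentals, only the px allele has switched, so px is the middle locus and the order is c – px – sp.
Crossovers in the c–px interval produce the single-crossover classes px+ c+ sp and px c sp+ (47 + 50 = 97) plus the double crossovers (6).
RF(c–px) = (97 + 6) / 408 = 103/408 = 0.2525 → 25.2 centimorgans.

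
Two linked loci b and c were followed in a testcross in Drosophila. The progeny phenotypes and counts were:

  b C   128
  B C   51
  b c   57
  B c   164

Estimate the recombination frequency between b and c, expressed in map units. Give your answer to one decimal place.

27.0 map units

The two most frequent classes, B c (164) and b C (128), are the parental types, so the F1 was B c / b C.
The recombinant classes are B C and b c: 51 + 57 = 108.
Recombination frequency = 108/400 = 0.2700 ≈ 27.0%, i.e. 27.0 map units.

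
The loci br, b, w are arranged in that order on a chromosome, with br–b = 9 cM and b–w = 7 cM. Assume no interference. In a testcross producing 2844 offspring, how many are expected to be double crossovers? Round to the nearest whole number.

Map distances give recombination frequencies of 0.090 and 0.070 for the two intervals.
With no interference, expected double-crossover frequency = 0.090 × 0.070 = 0.00630.
Expected number = 0.00630 × 2844 = 17.92 ≈ 18.

18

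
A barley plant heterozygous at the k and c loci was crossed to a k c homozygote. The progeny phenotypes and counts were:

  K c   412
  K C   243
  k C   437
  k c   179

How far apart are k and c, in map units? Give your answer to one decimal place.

33.2 map units

The two most frequent classes, K c (412) and k C (437), are the parental types, so the F1 was K c / k C.
The recombinant classes are K C and k c: 243 + 179 = 422.
Recombination frequency = 422/1271 = 0.3320 ≈ 33.2%, i.e. 33.2 map units.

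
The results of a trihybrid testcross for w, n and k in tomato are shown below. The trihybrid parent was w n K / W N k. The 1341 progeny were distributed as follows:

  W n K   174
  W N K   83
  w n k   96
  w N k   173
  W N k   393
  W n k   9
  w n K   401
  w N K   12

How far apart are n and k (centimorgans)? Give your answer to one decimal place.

14.9 centimorgans

The two rarest classes, w N K and W n k, are the double crossovers. Comparing them with the parentals, only the n allele has switched, so n is the middle locus and the order is k – n – w.
Crossovers in the k–n interval produce the single-crossover classes w n k and W N K (96 + 83 = 179) plus the double crossovers (21).
RF(k–n) = (179 + 21) / 1341 = 200/1341 = 0.1491 → 14.9 centimorgans.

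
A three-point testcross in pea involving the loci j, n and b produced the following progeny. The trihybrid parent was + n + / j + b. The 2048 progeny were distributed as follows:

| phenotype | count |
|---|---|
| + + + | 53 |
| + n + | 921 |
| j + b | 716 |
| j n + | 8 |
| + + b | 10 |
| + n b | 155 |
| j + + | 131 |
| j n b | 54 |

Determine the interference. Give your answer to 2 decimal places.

0.03

The two rarest classes, j n + and + + b, are the double crossovers. Comparing them with the parentals, only the j allele has switched, so j is the middle locus and the order is b – j – n.
b–j: (286 + 18)/2048 = 0.1484; j–n: (107 + 18)/2048 = 0.0610.
Expected DCO frequency = 0.1484 × 0.0610 ≈ 0.00905; observed = 18/2048 ≈ 0.00879.
Coefficient of coincidence = 0.00879/0.00905 ≈ 0.97; interference = 1 − 0.97 = 0.03.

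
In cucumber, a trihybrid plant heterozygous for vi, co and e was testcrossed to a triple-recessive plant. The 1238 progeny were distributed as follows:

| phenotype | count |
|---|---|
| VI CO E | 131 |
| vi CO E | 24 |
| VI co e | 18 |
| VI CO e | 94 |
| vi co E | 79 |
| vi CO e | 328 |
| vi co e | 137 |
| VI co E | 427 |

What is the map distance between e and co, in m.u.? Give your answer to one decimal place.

The two most frequent reciprocal classes, VI co E and vi CO e, are the parental types, so the F1 was VI co E / vi CO e.
The two rarest classes, VI co e and vi CO E, are the double crossovers. Comparing them with the parentals, only the e allele has switched, so e is the middle locus and the order is vi – e – co.
Crossovers in the e–co interval produce the single-crossover classes VI CO E and vi co e (131 + 137 = 268) plus the double crossovers (42).
RF(e–co) = (268 + 42) / 1238 = 310/1238 = 0.2504 → 25.0 m.u.

25.0 m.u.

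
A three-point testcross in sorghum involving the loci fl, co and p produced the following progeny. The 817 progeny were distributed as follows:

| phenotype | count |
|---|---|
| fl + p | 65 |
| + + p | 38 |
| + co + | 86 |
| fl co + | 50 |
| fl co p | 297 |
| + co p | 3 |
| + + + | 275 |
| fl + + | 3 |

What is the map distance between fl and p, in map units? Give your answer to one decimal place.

11.5 map units

The two most frequent reciprocal classes, fl co p and + + +, are the parental types, so the F1 was fl co p / + + +.
The two rarest classes, + co p and fl + +, are the double crossovers. Comparing them with the parentals, only the fl allele has switched, so fl is the middle locus and the order is p – fl – co.
Crossovers in the p–fl interval produce the single-crossover classes fl co + and + + p (50 + 38 = 88) plus the double crossovers (6).
RF(p–fl) = (88 + 6) / 817 = 94/817 = 0.1151 → 11.5 map units.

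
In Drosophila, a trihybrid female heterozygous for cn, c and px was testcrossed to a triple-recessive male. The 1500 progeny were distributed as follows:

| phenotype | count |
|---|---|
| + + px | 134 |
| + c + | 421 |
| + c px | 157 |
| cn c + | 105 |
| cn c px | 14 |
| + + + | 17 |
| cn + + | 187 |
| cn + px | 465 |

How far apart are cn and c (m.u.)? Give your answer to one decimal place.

The two most frequent reciprocal classes, cn + px and + c +, are the parental types, so the F1 was cn + px / + c +.
The two rarest classes, cn c px and + + +, are the double crossovers. Comparing them with the parentals, only the c allele has switched, so c is the middle locus and the order is cn – c – px.
Crossovers in the cn–c interval produce the single-crossover classes + + px and cn c + (134 + 105 = 239) plus the double crossovers (31).
RF(cn–c) = (239 + 31) / 1500 = 270/1500 = 0.1800 → 18.0 m.u.

18.0 m.u.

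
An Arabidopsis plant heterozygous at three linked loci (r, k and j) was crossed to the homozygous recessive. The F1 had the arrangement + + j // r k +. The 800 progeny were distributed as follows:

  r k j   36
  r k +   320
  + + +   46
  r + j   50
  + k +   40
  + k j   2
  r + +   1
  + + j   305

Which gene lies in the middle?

The two rarest classes, + k j and r + +, are the double crossovers. Comparing them with the parentals, only the k allele has switched, so k is the middle locus and the order is r – k – j.

k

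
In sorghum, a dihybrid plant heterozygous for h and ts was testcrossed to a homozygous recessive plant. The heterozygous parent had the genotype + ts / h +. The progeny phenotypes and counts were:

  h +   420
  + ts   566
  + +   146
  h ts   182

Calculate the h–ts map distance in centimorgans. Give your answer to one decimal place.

The recombinant classes are + + and h ts: 146 + 182 = 328.
Recombination frequency = 328/1314 = 0.2496 ≈ 25.0%, i.e. 25.0 centimorgans.

25.0 centimorgans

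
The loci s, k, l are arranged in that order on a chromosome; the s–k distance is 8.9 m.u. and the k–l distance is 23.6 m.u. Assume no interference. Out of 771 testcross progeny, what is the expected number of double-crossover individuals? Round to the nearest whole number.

16

Map distances give recombination frequencies of 0.089 and 0.236 for the two intervals.
With no interference, expected double-crossover frequency = 0.089 × 0.236 = 0.02100.
Expected number = 0.02100 × 771 = 16.19 ≈ 16.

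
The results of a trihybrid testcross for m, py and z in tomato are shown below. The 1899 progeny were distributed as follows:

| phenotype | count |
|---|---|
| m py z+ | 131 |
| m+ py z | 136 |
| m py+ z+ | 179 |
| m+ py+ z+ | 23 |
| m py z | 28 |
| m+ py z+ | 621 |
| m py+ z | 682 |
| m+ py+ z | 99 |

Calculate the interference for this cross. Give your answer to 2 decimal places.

0.06

The two most frequent reciprocal classes, m+ py z+ and m py+ z, are the parental types, so the F1 was m+ py z+ / m py+ z.
The two rarest classes, m+ py+ z+ and m py z, are the double crossovers. Comparing them with the parentals, only the py allele has switched, so py is the middle locus and the order is m – py – z.
m–py: (230 + 51)/1899 = 0.1480; py–z: (315 + 51)/1899 = 0.1927.
Expected DCO frequency = 0.1480 × 0.1927 ≈ 0.02852; observed = 51/1899 ≈ 0.02686.
Coefficient of coincidence = 0.02686/0.02852 ≈ 0.94; interference = 1 − 0.94 = 0.06.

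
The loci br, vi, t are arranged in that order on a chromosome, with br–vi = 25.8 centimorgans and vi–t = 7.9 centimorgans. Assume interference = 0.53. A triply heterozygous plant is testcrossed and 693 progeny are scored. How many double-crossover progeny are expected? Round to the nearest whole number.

7

Map distances give recombination frequencies of 0.258 and 0.079 for the two intervals.
With interference 0.53 (so coincidence = 0.47), expected double-crossover frequency = 0.258 × 0.079 × 0.47 = 0.00958.
Expected number = 0.00958 × 693 = 6.64 ≈ 7.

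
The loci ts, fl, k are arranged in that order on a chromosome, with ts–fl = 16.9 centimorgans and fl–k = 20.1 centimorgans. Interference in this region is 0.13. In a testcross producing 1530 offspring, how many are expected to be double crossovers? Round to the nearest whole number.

45

Map distances give recombination frequencies of 0.169 and 0.201 for the two intervals.
With interference 0.13 (so coincidence = 0.87), expected double-crossover frequency = 0.169 × 0.201 × 0.87 = 0.02955.
Expected number = 0.02955 × 1530 = 45.22 ≈ 45.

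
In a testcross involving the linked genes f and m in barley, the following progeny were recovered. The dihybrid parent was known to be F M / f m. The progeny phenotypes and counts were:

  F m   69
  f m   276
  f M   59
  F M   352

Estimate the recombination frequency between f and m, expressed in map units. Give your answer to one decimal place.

The recombinant classes are F m and f M: 69 + 59 = 128.
Recombination frequency = 128/756 = 0.1693 ≈ 16.9%, i.e. 16.9 map units.

16.9 map units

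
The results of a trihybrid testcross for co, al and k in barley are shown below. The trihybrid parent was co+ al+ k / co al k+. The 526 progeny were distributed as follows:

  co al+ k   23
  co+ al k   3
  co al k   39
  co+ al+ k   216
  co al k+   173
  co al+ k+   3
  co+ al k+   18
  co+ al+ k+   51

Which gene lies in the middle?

The two rarest classes, co+ al k and co al+ k+, are the double crossovers. Comparing them with the parentals, only the al allele has switched, so al is the middle locus and the order is k – al – co.

al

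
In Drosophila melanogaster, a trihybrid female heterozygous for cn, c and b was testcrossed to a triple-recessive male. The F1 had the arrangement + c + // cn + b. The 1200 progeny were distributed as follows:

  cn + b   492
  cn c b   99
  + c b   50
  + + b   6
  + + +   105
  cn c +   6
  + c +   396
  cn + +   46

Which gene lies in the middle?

The two rarest classes, cn c + and + + b, are the double crossovers. Comparing them with the parentals, only the cn allele has switched, so cn is the middle locus and the order is c – cn – b.

cn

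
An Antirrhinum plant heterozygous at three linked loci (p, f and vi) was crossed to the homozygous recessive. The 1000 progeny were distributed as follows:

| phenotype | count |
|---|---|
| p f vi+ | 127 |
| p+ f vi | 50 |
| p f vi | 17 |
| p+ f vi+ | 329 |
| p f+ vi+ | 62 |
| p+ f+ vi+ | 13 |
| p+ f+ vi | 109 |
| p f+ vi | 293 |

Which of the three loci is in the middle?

f

The two most frequent reciprocal classes, p f+ vi and p+ f vi+, are the parental types, so the F1 was p f+ vi / p+ f vi+.
The two rarest classes, p f vi and p+ f+ vi+, are the double crossovers. Comparing them with the parentals, only the f allele has switched, so f is the middle locus and the order is vi – f – p.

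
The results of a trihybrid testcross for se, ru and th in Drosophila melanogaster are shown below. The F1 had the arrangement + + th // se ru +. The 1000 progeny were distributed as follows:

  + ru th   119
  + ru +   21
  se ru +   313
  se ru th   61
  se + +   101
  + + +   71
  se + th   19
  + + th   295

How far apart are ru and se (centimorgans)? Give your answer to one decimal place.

26.0 centimorgans

The two rarest classes, se + th and + ru +, are the double crossovers. Comparing them with the parentals, only the se allele has switched, so se is the middle locus and the order is ru – se – th.
Crossovers in the ru–se interval produce the single-crossover classes + ru th and se + + (119 + 101 = 220) plus the double crossovers (40).
RF(ru–se) = (220 + 40) / 1000 = 260/1000 = 0.2600 → 26.0 centimorgans.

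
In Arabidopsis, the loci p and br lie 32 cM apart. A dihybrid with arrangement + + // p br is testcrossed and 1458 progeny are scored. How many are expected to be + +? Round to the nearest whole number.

496

A map distance of 32 cM corresponds to a recombination frequency of 0.320.
The F1 is + + / p br, so + + is a parental gamete class with expected frequency (1 − r)/2 = 0.680/2 = 0.3400.
Expected number = 0.3400 × 1458 = 495.72 ≈ 496.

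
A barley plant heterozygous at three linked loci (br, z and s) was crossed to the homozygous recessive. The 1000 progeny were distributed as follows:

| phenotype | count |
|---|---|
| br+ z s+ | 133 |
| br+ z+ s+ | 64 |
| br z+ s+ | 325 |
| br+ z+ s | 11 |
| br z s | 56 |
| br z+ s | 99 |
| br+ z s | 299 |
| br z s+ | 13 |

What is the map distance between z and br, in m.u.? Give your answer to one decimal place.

14.4 m.u.

The two most frequent reciprocal classes, br+ z s and br z+ s+, are the parental types, so the F1 was br+ z s / br z+ s+.
The two rarest classes, br+ z+ s and br z s+, are the double crossovers. Comparing them with the parentals, only the z allele has switched, so z is the middle locus and the order is br – z – s.
Crossovers in the br–z interval produce the single-crossover classes br z s and br+ z+ s+ (56 + 64 = 120) plus the double crossovers (24).
RF(br–z) = (120 + 24) / 1000 = 144/1000 = 0.1440 → 14.4 m.u.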